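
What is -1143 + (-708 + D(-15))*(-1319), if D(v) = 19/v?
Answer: 14015696/15 ≈ 9.3438e+5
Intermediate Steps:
-1143 + (-708 + D(-15))*(-1319) = -1143 + (-708 + 19/(-15))*(-1319) = -1143 + (-708 + 19*(-1/15))*(-1319) = -1143 + (-708 - 19/15)*(-1319) = -1143 - 10639/15*(-1319) = -1143 + 14032841/15 = 14015696/15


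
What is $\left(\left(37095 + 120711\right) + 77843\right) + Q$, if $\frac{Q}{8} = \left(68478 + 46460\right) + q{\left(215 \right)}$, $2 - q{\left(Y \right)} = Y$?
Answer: $1153449$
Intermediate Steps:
$q{\left(Y \right)} = 2 - Y$
$Q = 917800$ ($Q = 8 \left(\left(68478 + 46460\right) + \left(2 - 215\right)\right) = 8 \left(114938 + \left(2 - 215\right)\right) = 8 \left(114938 - 213\right) = 8 \cdot 114725 = 917800$)
$\left(\left(37095 + 120711\right) + 77843\right) + Q = \left(\left(37095 + 120711\right) + 77843\right) + 917800 = \left(157806 + 77843\right) + 917800 = 235649 + 917800 = 1153449$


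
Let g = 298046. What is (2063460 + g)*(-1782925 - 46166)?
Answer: -4319409371046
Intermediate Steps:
(2063460 + g)*(-1782925 - 46166) = (2063460 + 298046)*(-1782925 - 46166) = 2361506*(-1829091) = -4319409371046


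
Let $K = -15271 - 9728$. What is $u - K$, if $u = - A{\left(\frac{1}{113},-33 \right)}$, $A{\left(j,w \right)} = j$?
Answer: $\frac{2824886}{113} \approx 24999.0$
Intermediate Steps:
$K = -24999$
$u = - \frac{1}{113} \approx -0.0088496$
$u - K = - \frac{1}{113} - -24999 = - \frac{1}{113} + 24999 = \frac{2824886}{113}$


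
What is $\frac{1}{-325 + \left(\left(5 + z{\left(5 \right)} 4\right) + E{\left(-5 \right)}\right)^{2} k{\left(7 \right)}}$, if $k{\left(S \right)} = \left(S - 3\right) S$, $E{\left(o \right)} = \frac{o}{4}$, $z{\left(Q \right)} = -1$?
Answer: $- \frac{4}{1293} \approx -0.0030936$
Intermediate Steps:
$E{\left(o \right)} = \frac{o}{4}$ ($E{\left(o \right)} = o \frac{1}{4} = \frac{o}{4}$)
$k{\left(S \right)} = S \left(-3 + S\right)$ ($k{\left(S \right)} = \left(-3 + S\right) S = S \left(-3 + S\right)$)
$\frac{1}{-325 + \left(\left(5 + z{\left(5 \right)} 4\right) + E{\left(-5 \right)}\right)^{2} k{\left(7 \right)}} = \frac{1}{-325 + \left(\left(5 - 4\right) + \frac{1}{4} \left(-5\right)\right)^{2} \cdot 7 \left(-3 + 7\right)} = \frac{1}{-325 + \left(\left(5 - 4\right) - \frac{5}{4}\right)^{2} \cdot 7 \cdot 4} = \frac{1}{-325 + \left(1 - \frac{5}{4}\right)^{2} \cdot 28} = \frac{1}{-325 + \left(- \frac{1}{4}\right)^{2} \cdot 28} = \frac{1}{-325 + \frac{1}{16} \cdot 28} = \frac{1}{-325 + \frac{7}{4}} = \frac{1}{- \frac{1293}{4}} = - \frac{4}{1293}$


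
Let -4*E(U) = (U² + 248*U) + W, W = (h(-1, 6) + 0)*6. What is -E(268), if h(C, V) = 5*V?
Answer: 34617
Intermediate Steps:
W = 180 (W = (5*6 + 0)*6 = (30 + 0)*6 = 30*6 = 180)
E(U) = -45 - 62*U - U²/4 (E(U) = -((U² + 248*U) + 180)/4 = -(180 + U² + 248*U)/4 = -45 - 62*U - U²/4)
-E(268) = -(-45 - 62*268 - ¼*268²) = -(-45 - 16616 - ¼*71824) = -(-45 - 16616 - 17956) = -1*(-34617) = 34617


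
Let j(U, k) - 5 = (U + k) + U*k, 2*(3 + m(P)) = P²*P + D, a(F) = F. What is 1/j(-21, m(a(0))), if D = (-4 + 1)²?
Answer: -1/46 ≈ -0.021739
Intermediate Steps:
D = 9 (D = (-3)² = 9)
m(P) = 3/2 + P³/2 (m(P) = -3 + (P²*P + 9)/2 = -3 + (P³ + 9)/2 = -3 + (9 + P³)/2 = -3 + (9/2 + P³/2) = 3/2 + P³/2)
j(U, k) = 5 + U + k + U*k (j(U, k) = 5 + ((U + k) + U*k) = 5 + (U + k + U*k) = 5 + U + k + U*k)
1/j(-21, m(a(0))) = 1/(5 - 21 + (3/2 + (½)*0³) - 21*(3/2 + (½)*0³)) = 1/(5 - 21 + (3/2 + (½)*0) - 21*(3/2 + (½)*0)) = 1/(5 - 21 + (3/2 + 0) - 21*(3/2 + 0)) = 1/(5 - 21 + 3/2 - 21*3/2) = 1/(5 - 21 + 3/2 - 63/2) = 1/(-46) = -1/46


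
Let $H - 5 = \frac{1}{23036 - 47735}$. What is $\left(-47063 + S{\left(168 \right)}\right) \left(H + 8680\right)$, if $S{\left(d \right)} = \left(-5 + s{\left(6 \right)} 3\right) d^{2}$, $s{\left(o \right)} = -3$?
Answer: $- \frac{94856467439986}{24699} \approx -3.8405 \cdot 10^{9}$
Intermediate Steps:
$H = \frac{123494}{24699}$ ($H = 5 + \frac{1}{23036 - 47735} = 5 + \frac{1}{-24699} = 5 - \frac{1}{24699} = \frac{123494}{24699} \approx 5.0$)
$S{\left(d \right)} = - 14 d^{2}$ ($S{\left(d \right)} = \left(-5 - 9\right) d^{2} = - 14 d^{2}$)
$\left(-47063 + S{\left(168 \right)}\right) \left(H + 8680\right) = \left(-47063 - 14 \cdot 168^{2}\right) \left(\frac{123494}{24699} + 8680\right) = \left(-47063 - 395136\right) \frac{214510814}{24699} = \left(-442199\right) \frac{214510814}{24699} = - \frac{94856467439986}{24699}$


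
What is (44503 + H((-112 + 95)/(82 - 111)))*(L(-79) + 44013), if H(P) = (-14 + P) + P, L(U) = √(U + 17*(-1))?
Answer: 56786232795/29 + 5160860*I*√6/29 ≈ 1.9581e+9 + 4.3591e+5*I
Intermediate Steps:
L(U) = √(-17 + U) (L(U) = √(U - 17) = √(-17 + U))
H(P) = -14 + 2*P
(44503 + H((-112 + 95)/(82 - 111)))*(L(-79) + 44013) = (44503 + (-14 + 2*((-112 + 95)/(82 - 111))))*(√(-17 - 79) + 44013) = (44503 + (-14 + 2*(-17/(-29))))*(√(-96) + 44013) = (44503 + (-14 + 2*(-17*(-1/29))))*(4*I*√6 + 44013) = (44503 + (-14 + 2*(17/29)))*(44013 + 4*I*√6) = (44503 + (-14 + 34/29))*(44013 + 4*I*√6) = (44503 - 372/29)*(44013 + 4*I*√6) = 1290215*(44013 + 4*I*√6)/29 = 56786232795/29 + 5160860*I*√6/29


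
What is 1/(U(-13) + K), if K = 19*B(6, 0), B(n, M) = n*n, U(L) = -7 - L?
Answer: 1/690 ≈ 0.0014493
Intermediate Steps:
B(n, M) = n²
K = 684 (K = 19*6² = 19*36 = 684)
1/(U(-13) + K) = 1/((-7 - 1*(-13)) + 684) = 1/((-7 + 13) + 684) = 1/(6 + 684) = 1/690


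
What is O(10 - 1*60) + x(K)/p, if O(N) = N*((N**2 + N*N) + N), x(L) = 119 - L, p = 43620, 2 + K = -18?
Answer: -10795949861/43620 ≈ -2.4750e+5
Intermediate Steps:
K = -20 (K = -2 - 18 = -20)
O(N) = N*(N + 2*N**2) (O(N) = N*((N**2 + N**2) + N) = N*(2*N**2 + N) = N*(N + 2*N**2))
O(10 - 1*60) + x(K)/p = (10 - 1*60)**2*(1 + 2*(10 - 1*60)) + (119 - 1*(-20))/43620 = (10 - 60)**2*(1 + 2*(10 - 60)) + (119 + 20)*(1/43620) = (-50)**2*(1 + 2*(-50)) + 139*(1/43620) = 2500*(1 - 100) + 139/43620 = 2500*(-99) + 139/43620 = -247500 + 139/43620 = -10795949861/43620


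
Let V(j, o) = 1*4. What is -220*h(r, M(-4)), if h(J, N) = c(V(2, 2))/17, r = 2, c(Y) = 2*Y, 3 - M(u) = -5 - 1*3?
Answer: -1760/17 ≈ -103.53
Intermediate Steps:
V(j, o) = 4
M(u) = 11 (M(u) = 3 - (-5 - 1*3) = 3 - (-5 - 3) = 3 - 1*(-8) = 3 + 8 = 11)
h(J, N) = 8/17 (h(J, N) = (2*4)/17 = 8*(1/17) = 8/17)
-220*h(r, M(-4)) = -220*8/17 = -1760/17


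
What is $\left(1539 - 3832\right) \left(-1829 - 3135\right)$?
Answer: $11382452$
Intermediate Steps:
$\left(1539 - 3832\right) \left(-1829 - 3135\right) = - 2293 \left(-1829 - 3135\right) = \left(-2293\right) \left(-4964\right) = 11382452$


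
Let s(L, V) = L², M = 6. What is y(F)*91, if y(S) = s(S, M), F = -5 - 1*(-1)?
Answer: 1456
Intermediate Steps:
F = -4 (F = -5 + 1 = -4)
y(S) = S²
y(F)*91 = (-4)²*91 = 16*91 = 1456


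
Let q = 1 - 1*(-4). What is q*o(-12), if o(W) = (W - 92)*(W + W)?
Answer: 12480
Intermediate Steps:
q = 5 (q = 1 + 4 = 5)
o(W) = 2*W*(-92 + W) (o(W) = (-92 + W)*(2*W) = 2*W*(-92 + W))
q*o(-12) = 5*(2*(-12)*(-92 - 12)) = 5*(2*(-12)*(-104)) = 5*2496 = 12480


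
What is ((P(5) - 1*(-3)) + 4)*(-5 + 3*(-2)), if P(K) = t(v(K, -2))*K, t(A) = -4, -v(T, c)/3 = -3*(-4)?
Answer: 143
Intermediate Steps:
v(T, c) = -36 (v(T, c) = -(-9)*(-4) = -3*12 = -36)
P(K) = -4*K
((P(5) - 1*(-3)) + 4)*(-5 + 3*(-2)) = ((-4*5 - 1*(-3)) + 4)*(-5 + 3*(-2)) = ((-20 + 3) + 4)*(-5 - 6) = (-17 + 4)*(-11) = -13*(-11) = 143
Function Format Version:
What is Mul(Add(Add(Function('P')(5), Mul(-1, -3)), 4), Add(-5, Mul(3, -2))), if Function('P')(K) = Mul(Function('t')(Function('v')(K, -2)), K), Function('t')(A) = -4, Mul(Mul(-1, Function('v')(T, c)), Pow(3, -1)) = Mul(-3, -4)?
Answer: 143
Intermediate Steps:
Function('v')(T, c) = -36 (Function('v')(T, c) = Mul(-3, Mul(-3, -4)) = Mul(-3, 12) = -36)
Function('P')(K) = Mul(-4, K)
Mul(Add(Add(Function('P')(5), Mul(-1, -3)), 4), Add(-5, Mul(3, -2))) = Mul(Add(Add(Mul(-4, 5), Mul(-1, -3)), 4), Add(-5, Mul(3, -2))) = Mul(Add(Add(-20, 3), 4), Add(-5, -6)) = Mul(Add(-17, 4), -11) = Mul(-13, -11) = 143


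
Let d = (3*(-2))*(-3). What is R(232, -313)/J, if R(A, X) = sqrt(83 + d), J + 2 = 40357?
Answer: sqrt(101)/40355 ≈ 0.00024904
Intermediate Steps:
J = 40355 (J = -2 + 40357 = 40355)
d = 18 (d = -6*(-3) = 18)
R(A, X) = sqrt(101) (R(A, X) = sqrt(83 + 18) = sqrt(101))
R(232, -313)/J = sqrt(101)/40355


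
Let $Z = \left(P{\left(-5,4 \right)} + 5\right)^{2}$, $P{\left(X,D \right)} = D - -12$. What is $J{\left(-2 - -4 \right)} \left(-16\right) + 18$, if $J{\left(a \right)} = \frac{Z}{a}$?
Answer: $-3510$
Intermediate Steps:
$P{\left(X,D \right)} = 12 + D$ ($P{\left(X,D \right)} = D + 12 = 12 + D$)
$Z = 441$ ($Z = \left(\left(12 + 4\right) + 5\right)^{2} = \left(16 + 5\right)^{2} = 21^{2} = 441$)
$J{\left(a \right)} = \frac{441}{a}$
$J{\left(-2 - -4 \right)} \left(-16\right) + 18 = \frac{441}{-2 - -4} \left(-16\right) + 18 = \frac{441}{-2 + 4} \left(-16\right) + 18 = \frac{441}{2} \left(-16\right) + 18 = -3528 + 18 = -3510$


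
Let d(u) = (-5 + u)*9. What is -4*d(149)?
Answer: -5184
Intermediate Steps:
d(u) = -45 + 9*u
-4*d(149) = -4*(-45 + 9*149) = -4*(-45 + 1341) = -4*1296 = -5184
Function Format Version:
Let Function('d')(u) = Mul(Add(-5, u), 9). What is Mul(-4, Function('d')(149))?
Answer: -5184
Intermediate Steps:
Function('d')(u) = Add(-45, Mul(9, u))
Mul(-4, Function('d')(149)) = Mul(-4, Add(-45, Mul(9, 149))) = Mul(-4, Add(-45, 1341)) = Mul(-4, 1296) = -5184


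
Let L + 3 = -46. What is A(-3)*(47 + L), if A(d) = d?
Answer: 6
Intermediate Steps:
L = -49 (L = -3 - 46 = -49)
A(-3)*(47 + L) = -3*(47 - 49) = -3*(-2) = 6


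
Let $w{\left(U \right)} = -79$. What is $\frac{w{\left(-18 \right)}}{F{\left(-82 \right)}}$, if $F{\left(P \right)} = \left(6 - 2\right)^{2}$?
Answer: $- \frac{79}{16} \approx -4.9375$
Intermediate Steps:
$F{\left(P \right)} = 16$ ($F{\left(P \right)} = 4^{2} = 16$)
$\frac{w{\left(-18 \right)}}{F{\left(-82 \right)}} = - \frac{79}{16}$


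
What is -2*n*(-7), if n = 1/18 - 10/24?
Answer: -91/18 ≈ -5.0556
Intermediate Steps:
n = -13/36 (n = 1*(1/18) - 10*1/24 = 1/18 - 5/12 = -13/36 ≈ -0.36111)
-2*n*(-7) = -2*(-13/36)*(-7) = (13/18)*(-7) = -91/18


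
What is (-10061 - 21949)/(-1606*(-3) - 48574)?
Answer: 16005/21878 ≈ 0.73156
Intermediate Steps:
(-10061 - 21949)/(-1606*(-3) - 48574) = -32010/(4818 - 48574) = -32010/(-43756) = -32010*(-1/43756) = 16005/21878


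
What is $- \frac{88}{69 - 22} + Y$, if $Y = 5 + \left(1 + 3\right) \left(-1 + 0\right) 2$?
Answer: $- \frac{229}{47} \approx -4.8723$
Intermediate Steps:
$Y = -3$ ($Y = 5 + 4 \left(-1\right) 2 = 5 - 8 = -3$)
$- \frac{88}{69 - 22} + Y = - \frac{88}{69 - 22} - 3 = - \frac{88}{47} - 3 = - \frac{229}{47}$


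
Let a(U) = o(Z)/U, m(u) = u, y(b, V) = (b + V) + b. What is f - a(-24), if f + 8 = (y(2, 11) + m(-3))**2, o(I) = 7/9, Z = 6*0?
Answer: 29383/216 ≈ 136.03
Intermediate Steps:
y(b, V) = V + 2*b (y(b, V) = (V + b) + b = V + 2*b)
Z = 0
o(I) = 7/9 (o(I) = 7*(1/9) = 7/9)
a(U) = 7/(9*U)
f = 136 (f = -8 + ((11 + 2*2) - 3)**2 = -8 + ((11 + 4) - 3)**2 = -8 + (15 - 3)**2 = -8 + 12**2 = -8 + 144 = 136)
f - a(-24) = 136 - 7/(9*(-24)) = 136 - 7*(-1)/(9*24) = 136 - 1*(-7/216) = 136 + 7/216 = 29383/216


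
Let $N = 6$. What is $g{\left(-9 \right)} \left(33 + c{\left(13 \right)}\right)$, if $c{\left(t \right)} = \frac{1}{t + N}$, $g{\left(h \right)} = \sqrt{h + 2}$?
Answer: $\frac{628 i \sqrt{7}}{19} \approx 87.449 i$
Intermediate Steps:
$g{\left(h \right)} = \sqrt{2 + h}$
$c{\left(t \right)} = \frac{1}{6 + t}$ ($c{\left(t \right)} = \frac{1}{t + 6} = \frac{1}{6 + t}$)
$g{\left(-9 \right)} \left(33 + c{\left(13 \right)}\right) = \sqrt{2 - 9} \left(33 + \frac{1}{6 + 13}\right) = \sqrt{-7} \left(33 + \frac{1}{19}\right) = i \sqrt{7} \left(33 + \frac{1}{19}\right) = i \sqrt{7} \cdot \frac{628}{19} = \frac{628 i \sqrt{7}}{19}$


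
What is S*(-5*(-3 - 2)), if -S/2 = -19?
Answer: 950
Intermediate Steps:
S = 38 (S = -2*(-19) = 38)
S*(-5*(-3 - 2)) = 38*(-5*(-3 - 2)) = 38*(-5*(-5)) = 38*25 = 950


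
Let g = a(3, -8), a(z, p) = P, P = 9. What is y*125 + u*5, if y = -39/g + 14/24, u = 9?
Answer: -1695/4 ≈ -423.75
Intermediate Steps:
a(z, p) = 9
g = 9
y = -15/4 (y = -39/9 + 14/24 = -39*1/9 + 14*(1/24) = -13/3 + 7/12 = -15/4 ≈ -3.7500)
y*125 + u*5 = -15/4*125 + 9*5 = -1875/4 + 45 = -1695/4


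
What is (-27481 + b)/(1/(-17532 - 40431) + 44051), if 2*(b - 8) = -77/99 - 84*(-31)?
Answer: -9101833285/15319968672 ≈ -0.59412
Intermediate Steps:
b = 23573/18 (b = 8 + (-77/99 - 84*(-31))/2 = 8 + (-77*1/99 + 2604)/2 = 8 + (-7/9 + 2604)/2 = 8 + (1/2)*(23429/9) = 8 + 23429/18 = 23573/18 ≈ 1309.6)
(-27481 + b)/(1/(-17532 - 40431) + 44051) = (-27481 + 23573/18)/(1/(-17532 - 40431) + 44051) = -471085/(18*(1/(-57963) + 44051)) = -471085/(18*(-1/57963 + 44051)) = -471085/(18*2553328112/57963) = -471085/18*57963/2553328112 = -9101833285/15319968672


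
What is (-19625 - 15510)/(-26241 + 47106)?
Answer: -7027/4173 ≈ -1.6839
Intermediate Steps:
(-19625 - 15510)/(-26241 + 47106) = -35135/20865 = -35135*1/20865 = -7027/4173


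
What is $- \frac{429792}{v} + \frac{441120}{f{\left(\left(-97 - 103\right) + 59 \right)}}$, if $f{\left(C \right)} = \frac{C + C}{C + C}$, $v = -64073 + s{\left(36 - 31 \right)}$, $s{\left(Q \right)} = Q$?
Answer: $\frac{2355175496}{5339} \approx 4.4113 \cdot 10^{5}$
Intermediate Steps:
$v = -64068$ ($v = -64073 + \left(36 - 31\right) = -64073 + 5 = -64068$)
$f{\left(C \right)} = 1$ ($f{\left(C \right)} = \frac{2 C}{2 C} = 2 C \frac{1}{2 C} = 1$)
$- \frac{429792}{v} + \frac{441120}{f{\left(\left(-97 - 103\right) + 59 \right)}} = - \frac{429792}{-64068} + \frac{441120}{1} = \left(-429792\right) \left(- \frac{1}{64068}\right) + 441120 \cdot 1 = \frac{35816}{5339} + 441120 = \frac{2355175496}{5339}$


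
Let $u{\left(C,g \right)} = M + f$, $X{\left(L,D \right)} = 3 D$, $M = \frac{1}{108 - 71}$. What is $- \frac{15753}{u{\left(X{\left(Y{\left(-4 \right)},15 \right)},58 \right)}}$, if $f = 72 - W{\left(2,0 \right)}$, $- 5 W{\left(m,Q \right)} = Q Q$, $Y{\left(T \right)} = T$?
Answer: $- \frac{582861}{2665} \approx -218.71$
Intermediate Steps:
$W{\left(m,Q \right)} = - \frac{Q^{2}}{5}$ ($W{\left(m,Q \right)} = - \frac{Q Q}{5} = - \frac{Q^{2}}{5}$)
$M = \frac{1}{37} \approx 0.027027$
$f = 72$ ($f = 72 - - \frac{0^{2}}{5} = 72 - \left(- \frac{1}{5}\right) 0 = 72 - 0 = 72 + 0 = 72$)
$u{\left(C,g \right)} = \frac{2665}{37}$ ($u{\left(C,g \right)} = \frac{1}{37} + 72 = \frac{2665}{37}$)
$- \frac{15753}{u{\left(X{\left(Y{\left(-4 \right)},15 \right)},58 \right)}} = - \frac{15753}{\frac{2665}{37}} = \left(-15753\right) \frac{37}{2665} = - \frac{582861}{2665}$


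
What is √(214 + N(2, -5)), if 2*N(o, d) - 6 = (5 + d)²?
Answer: √217 ≈ 14.731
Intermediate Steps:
N(o, d) = 3 + (5 + d)²/2
√(214 + N(2, -5)) = √(214 + (3 + (5 - 5)²/2)) = √(214 + (3 + (½)*0²)) = √(214 + (3 + (½)*0)) = √(214 + (3 + 0)) = √(214 + 3) = √217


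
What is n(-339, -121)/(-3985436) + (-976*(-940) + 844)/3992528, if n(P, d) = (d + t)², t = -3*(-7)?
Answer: 226239801989/994497801388 ≈ 0.22749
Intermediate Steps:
t = 21
n(P, d) = (21 + d)² (n(P, d) = (d + 21)² = (21 + d)²)
n(-339, -121)/(-3985436) + (-976*(-940) + 844)/3992528 = (21 - 121)²/(-3985436) + (-976*(-940) + 844)/3992528 = (-100)²*(-1/3985436) + (917440 + 844)*(1/3992528) = 10000*(-1/3985436) + 918284*(1/3992528) = -2500/996359 + 229571/998132 = 226239801989/994497801388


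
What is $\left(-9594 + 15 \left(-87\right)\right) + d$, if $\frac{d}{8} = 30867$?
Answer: $236037$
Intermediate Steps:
$d = 246936$ ($d = 8 \cdot 30867 = 246936$)
$\left(-9594 + 15 \left(-87\right)\right) + d = \left(-9594 + 15 \left(-87\right)\right) + 246936 = \left(-9594 - 1305\right) + 246936 = -10899 + 246936 = 236037$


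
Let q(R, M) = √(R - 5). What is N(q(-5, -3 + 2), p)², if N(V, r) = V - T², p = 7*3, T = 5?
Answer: (25 - I*√10)² ≈ 615.0 - 158.11*I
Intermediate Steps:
q(R, M) = √(-5 + R)
p = 21
N(V, r) = -25 + V (N(V, r) = V - 1*5² = V - 1*25 = V - 25 = -25 + V)
N(q(-5, -3 + 2), p)² = (-25 + √(-5 - 5))² = (-25 + √(-10))² = (-25 + I*√10)²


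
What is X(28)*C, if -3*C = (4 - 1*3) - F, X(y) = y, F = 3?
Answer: 56/3 ≈ 18.667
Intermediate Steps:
C = 2/3 (C = -((4 - 1*3) - 1*3)/3 = -((4 - 3) - 3)/3 = -(1 - 3)/3 = -1/3*(-2) = 2/3 ≈ 0.66667)
X(28)*C = 28*(2/3) = 56/3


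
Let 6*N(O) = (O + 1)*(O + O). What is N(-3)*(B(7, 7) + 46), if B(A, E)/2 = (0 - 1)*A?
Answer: 64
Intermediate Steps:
B(A, E) = -2*A (B(A, E) = 2*((0 - 1)*A) = 2*(-A) = -2*A)
N(O) = O*(1 + O)/3 (N(O) = ((O + 1)*(O + O))/6 = ((1 + O)*(2*O))/6 = (2*O*(1 + O))/6 = O*(1 + O)/3)
N(-3)*(B(7, 7) + 46) = ((1/3)*(-3)*(1 - 3))*(-2*7 + 46) = ((1/3)*(-3)*(-2))*(-14 + 46) = 2*32 = 64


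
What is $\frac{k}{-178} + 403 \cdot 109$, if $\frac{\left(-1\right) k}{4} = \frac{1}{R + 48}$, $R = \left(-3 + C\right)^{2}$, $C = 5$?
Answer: $\frac{101647079}{2314} \approx 43927.0$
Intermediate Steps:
$R = 4$ ($R = \left(-3 + 5\right)^{2} = 2^{2} = 4$)
$k = - \frac{1}{13}$ ($k = - \frac{4}{4 + 48} = - \frac{4}{52} = \left(-4\right) \frac{1}{52} = - \frac{1}{13} \approx -0.076923$)
$\frac{k}{-178} + 403 \cdot 109 = - \frac{1}{13 \left(-178\right)} + 403 \cdot 109 = \left(- \frac{1}{13}\right) \left(- \frac{1}{178}\right) + 43927 = \frac{1}{2314} + 43927 = \frac{101647079}{2314}$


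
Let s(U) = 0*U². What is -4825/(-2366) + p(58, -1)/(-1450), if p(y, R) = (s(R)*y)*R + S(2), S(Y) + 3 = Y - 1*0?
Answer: 1749654/857675 ≈ 2.0400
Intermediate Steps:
s(U) = 0
S(Y) = -3 + Y (S(Y) = -3 + (Y - 1*0) = -3 + (Y + 0) = -3 + Y)
p(y, R) = -1 (p(y, R) = (0*y)*R + (-3 + 2) = 0*R - 1 = 0 - 1 = -1)
-4825/(-2366) + p(58, -1)/(-1450) = -4825/(-2366) - 1/(-1450) = -4825*(-1/2366) - 1*(-1/1450) = 4825/2366 + 1/1450 = 1749654/857675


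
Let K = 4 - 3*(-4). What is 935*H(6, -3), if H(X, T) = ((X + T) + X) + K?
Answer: 23375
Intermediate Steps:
K = 16 (K = 4 + 12 = 16)
H(X, T) = 16 + T + 2*X (H(X, T) = ((X + T) + X) + 16 = ((T + X) + X) + 16 = (T + 2*X) + 16 = 16 + T + 2*X)
935*H(6, -3) = 935*(16 - 3 + 2*6) = 935*(16 - 3 + 12) = 935*25 = 23375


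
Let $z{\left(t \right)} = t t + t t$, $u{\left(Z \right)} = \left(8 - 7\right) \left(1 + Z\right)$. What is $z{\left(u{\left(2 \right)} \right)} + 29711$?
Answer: $29729$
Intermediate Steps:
$u{\left(Z \right)} = 1 + Z$ ($u{\left(Z \right)} = 1 \left(1 + Z\right) = 1 + Z$)
$z{\left(t \right)} = 2 t^{2}$ ($z{\left(t \right)} = t^{2} + t^{2} = 2 t^{2}$)
$z{\left(u{\left(2 \right)} \right)} + 29711 = 2 \left(1 + 2\right)^{2} + 29711 = 2 \cdot 3^{2} + 29711 = 2 \cdot 9 + 29711 = 18 + 29711 = 29729$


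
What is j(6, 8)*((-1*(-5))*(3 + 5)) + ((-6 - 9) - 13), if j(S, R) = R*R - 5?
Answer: 2332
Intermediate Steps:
j(S, R) = -5 + R² (j(S, R) = R² - 5 = -5 + R²)
j(6, 8)*((-1*(-5))*(3 + 5)) + ((-6 - 9) - 13) = (-5 + 8²)*((-1*(-5))*(3 + 5)) + ((-6 - 9) - 13) = (-5 + 64)*(5*8) + (-15 - 13) = 59*40 - 28 = 2360 - 28 = 2332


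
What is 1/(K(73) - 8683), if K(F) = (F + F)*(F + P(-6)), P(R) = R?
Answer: 1/1099 ≈ 0.00090992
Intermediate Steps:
K(F) = 2*F*(-6 + F) (K(F) = (F + F)*(F - 6) = (2*F)*(-6 + F) = 2*F*(-6 + F))
1/(K(73) - 8683) = 1/(2*73*(-6 + 73) - 8683) = 1/(2*73*67 - 8683) = 1/(9782 - 8683) = 1/1099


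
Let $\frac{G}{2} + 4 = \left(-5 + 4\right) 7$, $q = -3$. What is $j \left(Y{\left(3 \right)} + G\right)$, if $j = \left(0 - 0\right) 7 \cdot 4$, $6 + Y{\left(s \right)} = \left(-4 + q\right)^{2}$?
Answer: $0$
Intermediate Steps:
$G = -22$ ($G = -8 + 2 \left(-5 + 4\right) 7 = -8 + 2 \left(\left(-1\right) 7\right) = -8 + 2 \left(-7\right) = -8 - 14 = -22$)
$Y{\left(s \right)} = 43$ ($Y{\left(s \right)} = -6 + \left(-4 - 3\right)^{2} = -6 + \left(-7\right)^{2} = -6 + 49 = 43$)
$j = 0$ ($j = \left(0 + 0\right) 7 \cdot 4 = 0 \cdot 7 \cdot 4 = 0 \cdot 4 = 0$)
$j \left(Y{\left(3 \right)} + G\right) = 0 \left(43 - 22\right) = 0 \cdot 21 = 0$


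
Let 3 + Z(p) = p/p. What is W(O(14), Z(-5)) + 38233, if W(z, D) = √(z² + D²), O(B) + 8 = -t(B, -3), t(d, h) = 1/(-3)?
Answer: 38233 + √565/3 ≈ 38241.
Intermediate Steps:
t(d, h) = -⅓
O(B) = -23/3 (O(B) = -8 - 1*(-⅓) = -8 + ⅓ = -23/3)
Z(p) = -2 (Z(p) = -3 + p/p = -3 + 1 = -2)
W(z, D) = √(D² + z²)
W(O(14), Z(-5)) + 38233 = √((-2)² + (-23/3)²) + 38233 = √(4 + 529/9) + 38233 = √(565/9) + 38233 = √565/3 + 38233 = 38233 + √565/3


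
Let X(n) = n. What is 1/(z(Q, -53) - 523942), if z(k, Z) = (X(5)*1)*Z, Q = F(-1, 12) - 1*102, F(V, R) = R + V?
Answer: -1/524207 ≈ -1.9076e-6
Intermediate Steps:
Q = -91 (Q = (12 - 1) - 1*102 = 11 - 102 = -91)
z(k, Z) = 5*Z (z(k, Z) = (5*1)*Z = 5*Z)
1/(z(Q, -53) - 523942) = 1/(5*(-53) - 523942) = 1/(-265 - 523942) = 1/(-524207) = -1/524207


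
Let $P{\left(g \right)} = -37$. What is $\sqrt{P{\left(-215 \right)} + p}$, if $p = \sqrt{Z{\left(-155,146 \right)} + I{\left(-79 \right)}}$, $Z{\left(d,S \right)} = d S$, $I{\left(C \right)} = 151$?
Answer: $\sqrt{-37 + i \sqrt{22479}} \approx 7.6625 + 9.7834 i$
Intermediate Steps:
$Z{\left(d,S \right)} = S d$
$p = i \sqrt{22479}$ ($p = \sqrt{146 \left(-155\right) + 151} = \sqrt{-22630 + 151} = \sqrt{-22479} = i \sqrt{22479} \approx 149.93 i$)
$\sqrt{P{\left(-215 \right)} + p} = \sqrt{-37 + i \sqrt{22479}}$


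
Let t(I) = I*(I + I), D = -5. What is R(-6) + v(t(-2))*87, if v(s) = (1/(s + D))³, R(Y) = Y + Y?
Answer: -79/9 ≈ -8.7778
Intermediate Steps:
t(I) = 2*I² (t(I) = I*(2*I) = 2*I²)
R(Y) = 2*Y
v(s) = (-5 + s)⁻³ (v(s) = (1/(s - 5))³ = (1/(-5 + s))³ = (-5 + s)⁻³)
R(-6) + v(t(-2))*87 = 2*(-6) + 87/(-5 + 2*(-2)²)³ = -12 + 87/(-5 + 2*4)³ = -12 + 87/(-5 + 8)³ = -12 + 87/3³ = -12 + (1/27)*87 = -12 + 29/9 = -79/9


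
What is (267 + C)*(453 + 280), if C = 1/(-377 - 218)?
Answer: 116447312/595 ≈ 1.9571e+5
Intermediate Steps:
C = -1/595 (C = 1/(-595) = -1/595 ≈ -0.0016807)
(267 + C)*(453 + 280) = (267 - 1/595)*(453 + 280) = (158864/595)*733 = 116447312/595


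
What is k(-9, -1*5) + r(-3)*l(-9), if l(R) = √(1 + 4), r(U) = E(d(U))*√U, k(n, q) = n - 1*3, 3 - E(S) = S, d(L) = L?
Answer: -12 + 6*I*√15 ≈ -12.0 + 23.238*I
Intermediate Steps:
E(S) = 3 - S
k(n, q) = -3 + n (k(n, q) = n - 3 = -3 + n)
r(U) = √U*(3 - U) (r(U) = (3 - U)*√U = √U*(3 - U))
l(R) = √5
k(-9, -1*5) + r(-3)*l(-9) = (-3 - 9) + (√(-3)*(3 - 1*(-3)))*√5 = -12 + ((I*√3)*(3 + 3))*√5 = -12 + ((I*√3)*6)*√5 = -12 + (6*I*√3)*√5 = -12 + 6*I*√15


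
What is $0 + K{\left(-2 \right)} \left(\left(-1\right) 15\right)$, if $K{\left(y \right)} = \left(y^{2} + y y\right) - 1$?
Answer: $-105$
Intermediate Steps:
$K{\left(y \right)} = -1 + 2 y^{2}$ ($K{\left(y \right)} = \left(y^{2} + y^{2}\right) - 1 = 2 y^{2} - 1 = -1 + 2 y^{2}$)
$0 + K{\left(-2 \right)} \left(\left(-1\right) 15\right) = 0 + \left(-1 + 2 \left(-2\right)^{2}\right) \left(\left(-1\right) 15\right) = 0 + \left(-1 + 2 \cdot 4\right) \left(-15\right) = 0 + \left(-1 + 8\right) \left(-15\right) = 0 + 7 \left(-15\right) = 0 - 105 = -105$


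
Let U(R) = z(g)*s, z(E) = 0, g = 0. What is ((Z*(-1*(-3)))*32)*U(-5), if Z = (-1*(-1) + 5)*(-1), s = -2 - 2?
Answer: 0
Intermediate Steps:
s = -4
Z = -6 (Z = (1 + 5)*(-1) = 6*(-1) = -6)
U(R) = 0 (U(R) = 0*(-4) = 0)
((Z*(-1*(-3)))*32)*U(-5) = (-(-6)*(-3)*32)*0 = (-6*3*32)*0 = -18*32*0 = -576*0 = 0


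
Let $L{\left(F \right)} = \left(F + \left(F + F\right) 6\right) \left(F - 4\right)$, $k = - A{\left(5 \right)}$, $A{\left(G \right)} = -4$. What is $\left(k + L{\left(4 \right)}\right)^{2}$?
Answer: $16$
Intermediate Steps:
$k = 4$ ($k = \left(-1\right) \left(-4\right) = 4$)
$L{\left(F \right)} = 13 F \left(-4 + F\right)$ ($L{\left(F \right)} = \left(F + 2 F 6\right) \left(-4 + F\right) = \left(F + 12 F\right) \left(-4 + F\right) = 13 F \left(-4 + F\right)$)
$\left(k + L{\left(4 \right)}\right)^{2} = \left(4 + 13 \cdot 4 \left(-4 + 4\right)\right)^{2} = \left(4 + 13 \cdot 4 \cdot 0\right)^{2} = \left(4 + 0\right)^{2} = 4^{2} = 16$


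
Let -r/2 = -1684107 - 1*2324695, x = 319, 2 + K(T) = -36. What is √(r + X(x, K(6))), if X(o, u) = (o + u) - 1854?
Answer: √8016031 ≈ 2831.3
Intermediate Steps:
K(T) = -38 (K(T) = -2 - 36 = -38)
X(o, u) = -1854 + o + u
r = 8017604 (r = -2*(-1684107 - 1*2324695) = -2*(-1684107 - 2324695) = -2*(-4008802) = 8017604)
√(r + X(x, K(6))) = √(8017604 + (-1854 + 319 - 38)) = √(8017604 - 1573) = √8016031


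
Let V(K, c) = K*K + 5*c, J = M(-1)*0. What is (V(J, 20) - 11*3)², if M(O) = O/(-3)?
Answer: 4489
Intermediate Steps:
M(O) = -O/3 (M(O) = O*(-⅓) = -O/3)
J = 0 (J = -⅓*(-1)*0 = (⅓)*0 = 0)
V(K, c) = K² + 5*c
(V(J, 20) - 11*3)² = ((0² + 5*20) - 11*3)² = ((0 + 100) - 33)² = (100 - 33)² = 67² = 4489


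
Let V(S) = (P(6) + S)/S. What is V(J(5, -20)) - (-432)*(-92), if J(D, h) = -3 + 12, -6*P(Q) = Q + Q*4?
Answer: -357692/9 ≈ -39744.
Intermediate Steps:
P(Q) = -5*Q/6 (P(Q) = -(Q + Q*4)/6 = -(Q + 4*Q)/6 = -5*Q/6)
J(D, h) = 9
V(S) = (-5 + S)/S (V(S) = (-⅚*6 + S)/S = (-5 + S)/S)
V(J(5, -20)) - (-432)*(-92) = (-5 + 9)/9 - (-432)*(-92) = (⅑)*4 - 1*39744 = 4/9 - 39744 = -357692/9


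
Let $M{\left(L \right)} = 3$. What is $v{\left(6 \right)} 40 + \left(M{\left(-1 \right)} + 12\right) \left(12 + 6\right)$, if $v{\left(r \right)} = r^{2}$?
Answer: $1710$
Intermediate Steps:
$v{\left(6 \right)} 40 + \left(M{\left(-1 \right)} + 12\right) \left(12 + 6\right) = 6^{2} \cdot 40 + \left(3 + 12\right) \left(12 + 6\right) = 36 \cdot 40 + 15 \cdot 18 = 1440 + 270 = 1710$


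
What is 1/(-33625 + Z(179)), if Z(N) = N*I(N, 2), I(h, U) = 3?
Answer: -1/33088 ≈ -3.0222e-5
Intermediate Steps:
Z(N) = 3*N (Z(N) = N*3 = 3*N)
1/(-33625 + Z(179)) = 1/(-33625 + 3*179) = 1/(-33625 + 537) = 1/(-33088) = -1/33088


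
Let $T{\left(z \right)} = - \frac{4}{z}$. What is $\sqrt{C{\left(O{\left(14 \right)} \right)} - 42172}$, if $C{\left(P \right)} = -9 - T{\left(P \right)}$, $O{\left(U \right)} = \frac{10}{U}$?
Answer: $\frac{i \sqrt{1054385}}{5} \approx 205.37 i$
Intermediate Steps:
$C{\left(P \right)} = -9 + \frac{4}{P}$ ($C{\left(P \right)} = -9 - - \frac{4}{P} = -9 + \frac{4}{P}$)
$\sqrt{C{\left(O{\left(14 \right)} \right)} - 42172} = \sqrt{\left(-9 + \frac{4}{10 \cdot \frac{1}{14}}\right) - 42172} = \sqrt{\left(-9 + \frac{4}{\frac{5}{7}}\right) - 42172} = \sqrt{\left(-9 + 4 \cdot \frac{7}{5}\right) - 42172} = \sqrt{\left(-9 + \frac{28}{5}\right) - 42172} = \sqrt{- \frac{17}{5} - 42172} = \sqrt{- \frac{210877}{5}} = \frac{i \sqrt{1054385}}{5}$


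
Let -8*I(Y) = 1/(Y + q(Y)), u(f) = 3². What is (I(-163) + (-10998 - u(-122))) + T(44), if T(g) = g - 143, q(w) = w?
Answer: -28964447/2608 ≈ -11106.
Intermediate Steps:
u(f) = 9
T(g) = -143 + g
I(Y) = -1/(16*Y) (I(Y) = -1/(8*(Y + Y)) = -1/(2*Y)/8 = -1/(16*Y))
(I(-163) + (-10998 - u(-122))) + T(44) = (-1/16/(-163) + (-10998 - 1*9)) + (-143 + 44) = (-1/16*(-1/163) + (-10998 - 9)) - 99 = (1/2608 - 11007) - 99 = -28706255/2608 - 99 = -28964447/2608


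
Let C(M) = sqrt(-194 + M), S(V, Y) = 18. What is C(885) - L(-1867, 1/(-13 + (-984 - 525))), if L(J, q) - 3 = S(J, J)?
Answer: -21 + sqrt(691) ≈ 5.2869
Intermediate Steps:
L(J, q) = 21 (L(J, q) = 3 + 18 = 21)
C(885) - L(-1867, 1/(-13 + (-984 - 525))) = sqrt(-194 + 885) - 1*21 = sqrt(691) - 21 = -21 + sqrt(691)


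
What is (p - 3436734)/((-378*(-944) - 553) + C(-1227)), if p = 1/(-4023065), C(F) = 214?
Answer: -13826204269711/1434194511045 ≈ -9.6404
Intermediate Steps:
p = -1/4023065 ≈ -2.4857e-7
(p - 3436734)/((-378*(-944) - 553) + C(-1227)) = (-1/4023065 - 3436734)/((-378*(-944) - 553) + 214) = -13826204269711/(4023065*((356832 - 553) + 214)) = -13826204269711/(4023065*(356279 + 214)) = -13826204269711/4023065/356493 = -13826204269711/4023065*1/356493 = -13826204269711/1434194511045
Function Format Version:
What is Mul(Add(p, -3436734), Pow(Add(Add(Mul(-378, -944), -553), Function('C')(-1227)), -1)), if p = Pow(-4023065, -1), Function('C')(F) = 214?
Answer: Rational(-13826204269711, 1434194511045) ≈ -9.6404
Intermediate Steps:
p = Rational(-1, 4023065) ≈ -2.4857e-7
Mul(Add(p, -3436734), Pow(Add(Add(Mul(-378, -944), -553), Function('C')(-1227)), -1)) = Mul(Add(Rational(-1, 4023065), -3436734), Pow(Add(Add(Mul(-378, -944), -553), 214), -1)) = Mul(Rational(-13826204269711, 4023065), Pow(Add(Add(356832, -553), 214), -1)) = Mul(Rational(-13826204269711, 4023065), Pow(Add(356279, 214), -1)) = Mul(Rational(-13826204269711, 4023065), Pow(356493, -1)) = Mul(Rational(-13826204269711, 4023065), Rational(1, 356493)) = Rational(-13826204269711, 1434194511045)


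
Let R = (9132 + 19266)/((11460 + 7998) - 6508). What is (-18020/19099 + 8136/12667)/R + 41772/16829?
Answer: 135551445490890824/57809667154631043 ≈ 2.3448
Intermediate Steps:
R = 14199/6475 (R = 28398/(19458 - 6508) = 28398/12950 = 28398*(1/12950) = 14199/6475 ≈ 2.1929)
(-18020/19099 + 8136/12667)/R + 41772/16829 = (-18020/19099 + 8136/12667)/(14199/6475) + 41772/16829 = (-18020*1/19099 + 8136*(1/12667))*(6475/14199) + 41772*(1/16829) = (-18020/19099 + 8136/12667)*(6475/14199) + 41772/16829 = -72869876/241927033*6475/14199 + 41772/16829 = -471832447100/3435121941567 + 41772/16829 = 135551445490890824/57809667154631043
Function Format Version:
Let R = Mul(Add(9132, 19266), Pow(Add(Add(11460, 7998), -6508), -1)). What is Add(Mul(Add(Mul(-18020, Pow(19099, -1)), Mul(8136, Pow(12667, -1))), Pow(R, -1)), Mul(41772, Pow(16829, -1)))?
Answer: Rational(135551445490890824, 57809667154631043) ≈ 2.3448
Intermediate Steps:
R = Rational(14199, 6475) (R = Mul(28398, Pow(Add(19458, -6508), -1)) = Mul(28398, Pow(12950, -1)) = Mul(28398, Rational(1, 12950)) = Rational(14199, 6475) ≈ 2.1929)
Add(Mul(Add(Mul(-18020, Pow(19099, -1)), Mul(8136, Pow(12667, -1))), Pow(R, -1)), Mul(41772, Pow(16829, -1))) = Add(Mul(Add(Mul(-18020, Pow(19099, -1)), Mul(8136, Pow(12667, -1))), Pow(Rational(14199, 6475), -1)), Mul(41772, Pow(16829, -1))) = Add(Mul(Add(Mul(-18020, Rational(1, 19099)), Mul(8136, Rational(1, 12667))), Rational(6475, 14199)), Mul(41772, Rational(1, 16829))) = Add(Mul(Add(Rational(-18020, 19099), Rational(8136, 12667)), Rational(6475, 14199)), Rational(41772, 16829)) = Add(Mul(Rational(-72869876, 241927033), Rational(6475, 14199)), Rational(41772, 16829)) = Add(Rational(-471832447100, 3435121941567), Rational(41772, 16829)) = Rational(135551445490890824, 57809667154631043)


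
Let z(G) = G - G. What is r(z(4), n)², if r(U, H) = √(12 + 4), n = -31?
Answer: 16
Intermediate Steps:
z(G) = 0
r(U, H) = 4 (r(U, H) = √16 = 4)
r(z(4), n)² = 4² = 16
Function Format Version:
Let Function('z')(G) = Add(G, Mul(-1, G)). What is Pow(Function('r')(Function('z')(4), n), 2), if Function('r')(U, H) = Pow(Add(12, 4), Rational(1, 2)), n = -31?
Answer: 16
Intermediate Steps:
Function('z')(G) = 0
Function('r')(U, H) = 4 (Function('r')(U, H) = Pow(16, Rational(1, 2)) = 4)
Pow(Function('r')(Function('z')(4), n), 2) = Pow(4, 2) = 16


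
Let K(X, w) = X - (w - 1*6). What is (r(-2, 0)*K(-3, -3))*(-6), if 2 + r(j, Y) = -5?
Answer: 252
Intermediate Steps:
K(X, w) = 6 + X - w (K(X, w) = X - (w - 6) = X - (-6 + w) = X + (6 - w) = 6 + X - w)
r(j, Y) = -7 (r(j, Y) = -2 - 5 = -7)
(r(-2, 0)*K(-3, -3))*(-6) = -7*(6 - 3 - 1*(-3))*(-6) = -7*(6 - 3 + 3)*(-6) = -7*6*(-6) = -42*(-6) = 252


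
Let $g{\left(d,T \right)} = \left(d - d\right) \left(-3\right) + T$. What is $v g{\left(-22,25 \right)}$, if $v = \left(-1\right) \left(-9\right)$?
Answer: $225$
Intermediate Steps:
$v = 9$
$g{\left(d,T \right)} = T$ ($g{\left(d,T \right)} = 0 \left(-3\right) + T = 0 + T = T$)
$v g{\left(-22,25 \right)} = 9 \cdot 25 = 225$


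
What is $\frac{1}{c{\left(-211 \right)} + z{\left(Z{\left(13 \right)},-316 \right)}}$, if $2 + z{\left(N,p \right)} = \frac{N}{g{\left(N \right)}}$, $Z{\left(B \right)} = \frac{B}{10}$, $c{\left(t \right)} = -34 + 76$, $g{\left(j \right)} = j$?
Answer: $\frac{1}{41} \approx 0.02439$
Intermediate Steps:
$c{\left(t \right)} = 42$
$Z{\left(B \right)} = \frac{B}{10}$ ($Z{\left(B \right)} = B \frac{1}{10} = \frac{B}{10}$)
$z{\left(N,p \right)} = -1$ ($z{\left(N,p \right)} = -2 + \frac{N}{N} = -2 + 1 = -1$)
$\frac{1}{c{\left(-211 \right)} + z{\left(Z{\left(13 \right)},-316 \right)}} = \frac{1}{42 - 1} = \frac{1}{41}$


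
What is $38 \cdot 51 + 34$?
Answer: $1972$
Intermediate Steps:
$38 \cdot 51 + 34 = 1938 + 34 = 1972$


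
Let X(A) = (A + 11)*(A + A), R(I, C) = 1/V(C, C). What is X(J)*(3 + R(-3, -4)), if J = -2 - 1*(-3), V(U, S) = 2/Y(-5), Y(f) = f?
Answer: 12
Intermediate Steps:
V(U, S) = -⅖ (V(U, S) = 2/(-5) = 2*(-⅕) = -⅖)
R(I, C) = -5/2 (R(I, C) = 1/(-⅖) = -5/2)
J = 1 (J = -2 + 3 = 1)
X(A) = 2*A*(11 + A) (X(A) = (11 + A)*(2*A) = 2*A*(11 + A))
X(J)*(3 + R(-3, -4)) = (2*1*(11 + 1))*(3 - 5/2) = (2*1*12)*(½) = 24*(½) = 12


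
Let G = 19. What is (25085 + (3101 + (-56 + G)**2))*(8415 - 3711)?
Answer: 139026720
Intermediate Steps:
(25085 + (3101 + (-56 + G)**2))*(8415 - 3711) = (25085 + (3101 + (-56 + 19)**2))*(8415 - 3711) = (25085 + (3101 + (-37)**2))*4704 = (25085 + (3101 + 1369))*4704 = (25085 + 4470)*4704 = 29555*4704 = 139026720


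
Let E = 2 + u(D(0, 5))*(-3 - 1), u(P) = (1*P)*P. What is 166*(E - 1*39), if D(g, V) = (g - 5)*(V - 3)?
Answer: -72542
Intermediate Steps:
D(g, V) = (-5 + g)*(-3 + V)
u(P) = P² (u(P) = P*P = P²)
E = -398 (E = 2 + (15 - 5*5 - 3*0 + 5*0)²*(-3 - 1) = 2 + (15 - 25 + 0 + 0)²*(-4) = 2 + (-10)²*(-4) = 2 + 100*(-4) = 2 - 400 = -398)
166*(E - 1*39) = 166*(-398 - 1*39) = 166*(-398 - 39) = 166*(-437) = -72542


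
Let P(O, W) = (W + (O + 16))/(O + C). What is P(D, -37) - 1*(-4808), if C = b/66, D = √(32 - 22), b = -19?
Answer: 207718018/43199 - 90222*√10/43199 ≈ 4801.8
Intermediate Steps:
D = √10 ≈ 3.1623
C = -19/66 ≈ -0.28788
P(O, W) = (16 + O + W)/(-19/66 + O) (P(O, W) = (W + (O + 16))/(O - 19/66) = (W + (16 + O))/(-19/66 + O) = (16 + O + W)/(-19/66 + O))
P(D, -37) - 1*(-4808) = 66*(16 + √10 - 37)/(-19 + 66*√10) - 1*(-4808) = 66*(-21 + √10)/(-19 + 66*√10) + 4808 = 4808 + 66*(-21 + √10)/(-19 + 66*√10)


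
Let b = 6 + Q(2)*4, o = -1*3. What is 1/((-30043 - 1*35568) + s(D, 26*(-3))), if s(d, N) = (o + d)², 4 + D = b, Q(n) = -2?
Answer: -1/65530 ≈ -1.5260e-5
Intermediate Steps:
o = -3
b = -2 (b = 6 - 2*4 = 6 - 8 = -2)
D = -6 (D = -4 - 2 = -6)
s(d, N) = (-3 + d)²
1/((-30043 - 1*35568) + s(D, 26*(-3))) = 1/((-30043 - 1*35568) + (-3 - 6)²) = 1/((-30043 - 35568) + (-9)²) = 1/(-65611 + 81) = 1/(-65530) = -1/65530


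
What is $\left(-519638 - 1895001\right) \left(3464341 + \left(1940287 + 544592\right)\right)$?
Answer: $-14365218631580$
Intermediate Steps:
$\left(-519638 - 1895001\right) \left(3464341 + \left(1940287 + 544592\right)\right) = - 2414639 \left(3464341 + 2484879\right) = \left(-2414639\right) 5949220 = -14365218631580$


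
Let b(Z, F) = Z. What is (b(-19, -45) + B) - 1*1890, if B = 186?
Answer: -1723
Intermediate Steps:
(b(-19, -45) + B) - 1*1890 = (-19 + 186) - 1*1890 = 167 - 1890 = -1723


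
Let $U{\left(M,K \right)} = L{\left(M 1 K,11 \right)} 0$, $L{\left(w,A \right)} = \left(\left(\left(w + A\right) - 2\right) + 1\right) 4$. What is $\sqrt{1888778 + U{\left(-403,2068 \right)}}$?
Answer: $\sqrt{1888778} \approx 1374.3$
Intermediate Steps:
$L{\left(w,A \right)} = -4 + 4 A + 4 w$ ($L{\left(w,A \right)} = \left(\left(\left(A + w\right) - 2\right) + 1\right) 4 = \left(\left(-2 + A + w\right) + 1\right) 4 = \left(-1 + A + w\right) 4 = -4 + 4 A + 4 w$)
$U{\left(M,K \right)} = 0$ ($U{\left(M,K \right)} = \left(-4 + 4 \cdot 11 + 4 M 1 K\right) 0 = \left(-4 + 44 + 4 M K\right) 0 = \left(-4 + 44 + 4 K M\right) 0 = \left(40 + 4 K M\right) 0 = 0$)
$\sqrt{1888778 + U{\left(-403,2068 \right)}} = \sqrt{1888778 + 0} = \sqrt{1888778}$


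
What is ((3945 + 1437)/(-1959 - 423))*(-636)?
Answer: 570492/397 ≈ 1437.0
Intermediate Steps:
((3945 + 1437)/(-1959 - 423))*(-636) = (5382/(-2382))*(-636) = (5382*(-1/2382))*(-636) = -897/397*(-636) = 570492/397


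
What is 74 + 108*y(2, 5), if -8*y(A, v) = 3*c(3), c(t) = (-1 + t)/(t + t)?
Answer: 121/2 ≈ 60.500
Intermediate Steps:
c(t) = (-1 + t)/(2*t) (c(t) = (-1 + t)/((2*t)) = (-1 + t)*(1/(2*t)) = (-1 + t)/(2*t))
y(A, v) = -⅛ (y(A, v) = -3*(½)*(-1 + 3)/3/8 = -3*(½)*(⅓)*2/8 = -3/(8*3) = -⅛*1 = -⅛)
74 + 108*y(2, 5) = 74 + 108*(-⅛) = 74 - 27/2 = 121/2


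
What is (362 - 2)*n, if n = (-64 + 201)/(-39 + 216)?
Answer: 16440/59 ≈ 278.64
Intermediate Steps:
n = 137/177 ≈ 0.77401
(362 - 2)*n = (362 - 2)*(137/177) = 360*(137/177) = 16440/59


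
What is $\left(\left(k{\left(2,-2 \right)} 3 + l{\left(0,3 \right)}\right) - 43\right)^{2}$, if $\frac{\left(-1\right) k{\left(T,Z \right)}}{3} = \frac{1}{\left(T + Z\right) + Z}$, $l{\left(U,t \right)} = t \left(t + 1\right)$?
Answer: $\frac{2809}{4} \approx 702.25$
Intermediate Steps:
$l{\left(U,t \right)} = t \left(1 + t\right)$
$k{\left(T,Z \right)} = - \frac{3}{T + 2 Z}$ ($k{\left(T,Z \right)} = - \frac{3}{\left(T + Z\right) + Z} = - \frac{3}{T + 2 Z}$)
$\left(\left(k{\left(2,-2 \right)} 3 + l{\left(0,3 \right)}\right) - 43\right)^{2} = \left(\left(- \frac{3}{2 + 2 \left(-2\right)} 3 + 3 \left(1 + 3\right)\right) - 43\right)^{2} = \left(\left(- \frac{3}{2 - 4} \cdot 3 + 3 \cdot 4\right) - 43\right)^{2} = \left(\left(- \frac{3}{-2} \cdot 3 + 12\right) - 43\right)^{2} = \left(\left(\left(-3\right) \left(- \frac{1}{2}\right) 3 + 12\right) - 43\right)^{2} = \left(\left(\frac{3}{2} \cdot 3 + 12\right) - 43\right)^{2} = \left(\left(\frac{9}{2} + 12\right) - 43\right)^{2} = \left(\frac{33}{2} - 43\right)^{2} = \left(- \frac{53}{2}\right)^{2} = \frac{2809}{4}$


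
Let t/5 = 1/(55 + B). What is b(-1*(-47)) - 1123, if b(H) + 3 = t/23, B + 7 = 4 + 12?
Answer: -1657467/1472 ≈ -1126.0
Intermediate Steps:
B = 9 (B = -7 + (4 + 12) = -7 + 16 = 9)
t = 5/64 (t = 5/(55 + 9) = 5/64 ≈ 0.078125)
b(H) = -4411/1472 (b(H) = -3 + (5/64)/23 = -3 + (5/64)*(1/23) = -3 + 5/1472 = -4411/1472)
b(-1*(-47)) - 1123 = -4411/1472 - 1123 = -1657467/1472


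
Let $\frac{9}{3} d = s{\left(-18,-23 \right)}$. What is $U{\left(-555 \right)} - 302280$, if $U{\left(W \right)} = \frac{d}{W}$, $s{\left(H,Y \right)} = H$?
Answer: $- \frac{55921798}{185} \approx -3.0228 \cdot 10^{5}$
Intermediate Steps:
$d = -6$ ($d = \frac{1}{3} \left(-18\right) = -6$)
$U{\left(W \right)} = - \frac{6}{W}$
$U{\left(-555 \right)} - 302280 = - \frac{6}{-555} - 302280 = \left(-6\right) \left(- \frac{1}{555}\right) - 302280 = \frac{2}{185} - 302280 = - \frac{55921798}{185}$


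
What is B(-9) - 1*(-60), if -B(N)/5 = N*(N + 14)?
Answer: 285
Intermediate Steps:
B(N) = -5*N*(14 + N) (B(N) = -5*N*(N + 14) = -5*N*(14 + N))
B(-9) - 1*(-60) = -5*(-9)*(14 - 9) - 1*(-60) = -5*(-9)*5 + 60 = 225 + 60 = 285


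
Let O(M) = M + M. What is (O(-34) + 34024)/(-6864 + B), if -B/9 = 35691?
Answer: -33956/328083 ≈ -0.10350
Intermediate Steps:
O(M) = 2*M
B = -321219 (B = -9*35691 = -321219)
(O(-34) + 34024)/(-6864 + B) = (2*(-34) + 34024)/(-6864 - 321219) = (-68 + 34024)/(-328083) = 33956*(-1/328083) = -33956/328083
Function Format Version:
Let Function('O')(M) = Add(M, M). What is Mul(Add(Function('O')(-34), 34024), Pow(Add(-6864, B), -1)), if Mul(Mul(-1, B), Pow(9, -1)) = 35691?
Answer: Rational(-33956, 328083) ≈ -0.10350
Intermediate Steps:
Function('O')(M) = Mul(2, M)
B = -321219 (B = Mul(-9, 35691) = -321219)
Mul(Add(Function('O')(-34), 34024), Pow(Add(-6864, B), -1)) = Mul(Add(Mul(2, -34), 34024), Pow(Add(-6864, -321219), -1)) = Mul(Add(-68, 34024), Pow(-328083, -1)) = Mul(33956, Rational(-1, 328083)) = Rational(-33956, 328083)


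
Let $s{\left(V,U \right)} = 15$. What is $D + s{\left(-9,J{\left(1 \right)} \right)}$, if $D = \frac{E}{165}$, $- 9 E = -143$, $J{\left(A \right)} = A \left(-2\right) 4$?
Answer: $\frac{2038}{135} \approx 15.096$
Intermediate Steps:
$J{\left(A \right)} = - 8 A$ ($J{\left(A \right)} = - 2 A 4 = - 8 A$)
$E = \frac{143}{9}$ ($E = \left(- \frac{1}{9}\right) \left(-143\right) = \frac{143}{9} \approx 15.889$)
$D = \frac{13}{135}$ ($D = \frac{143}{9 \cdot 165} = \frac{143}{9} \cdot \frac{1}{165} = \frac{13}{135} \approx 0.096296$)
$D + s{\left(-9,J{\left(1 \right)} \right)} = \frac{13}{135} + 15 = \frac{2038}{135}$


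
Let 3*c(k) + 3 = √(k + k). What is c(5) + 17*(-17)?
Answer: -290 + √10/3 ≈ -288.95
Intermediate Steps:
c(k) = -1 + √2*√k/3 (c(k) = -1 + √(k + k)/3 = -1 + √(2*k)/3 = -1 + (√2*√k)/3 = -1 + √2*√k/3)
c(5) + 17*(-17) = (-1 + √2*√5/3) + 17*(-17) = (-1 + √10/3) - 289 = -290 + √10/3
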